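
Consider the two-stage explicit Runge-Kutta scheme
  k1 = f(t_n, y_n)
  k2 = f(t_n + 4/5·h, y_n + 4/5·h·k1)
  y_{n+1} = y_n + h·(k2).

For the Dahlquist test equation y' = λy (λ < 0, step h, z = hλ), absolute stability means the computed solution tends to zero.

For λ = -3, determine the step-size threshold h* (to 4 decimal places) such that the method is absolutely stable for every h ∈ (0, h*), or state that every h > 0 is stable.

Set f=λy, z=hλ:
  k1=λy_n ⇒ h·k1=z·y_n;  k2=λ(1+4/5z)y_n ⇒ h·k2=z(1+4/5z)y_n
  y_{n+1}/y_n = 1 + z(1+4/5z) = 1 + z + 4/5z²
  so R(z) = 1 + z + 4/5z².

Solve |R(x)|<1 on ℝ⁻.
x=-1.03: |R|=0.8187
R=1: x+4/5x²=0 ⇒ x=−5/4=-1.2500; min R=1−1/(4·4/5)=0.6875>−1
Confirm numerically:
  x=-0.921: |R|=0.75759 <1
  x=-0.853: |R|=0.72909 <1
  x=-0.697: |R|=0.69165 <1
  x=-0.584: |R|=0.68884 <1
  x=-1.725: |R|=1.65550 >1
  x=-1.667: |R|=1.55611 >1
  x=-1.568: |R|=1.39890 >1
Stable set (-1.2500, 0).

(-1.2500,0); λ=-3 ⇒ h* = (5/4)/3 = 0.4167.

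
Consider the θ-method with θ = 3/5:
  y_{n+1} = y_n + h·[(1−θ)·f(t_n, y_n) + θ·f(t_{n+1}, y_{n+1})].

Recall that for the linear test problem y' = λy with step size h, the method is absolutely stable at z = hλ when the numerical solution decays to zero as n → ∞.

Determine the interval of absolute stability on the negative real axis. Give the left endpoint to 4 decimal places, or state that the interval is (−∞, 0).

(−∞, 0) — no finite endpoint.

On y'=λy, z=hλ:
  y_{n+1} = y_n + z·[2/5·y_n + 3/5·y_{n+1}] ⇒ (1 − 3/5z)y_{n+1} = (1 + 2/5z)y_n
  ⇒ R(z) = (1 + 2/5z)/(1 − 3/5z).

Find x<0 with |R(x)|<1.
x=-1.4: |R|=0.2391
x=-2: |R|=0.0909
x=-10: |R|=0.4286
x=-100: |R|=0.6393
θ=3/5≥1/2 ⇒ |1+2/5x|<|1−3/5x| ∀x<0 ⇒ interval (−∞,0).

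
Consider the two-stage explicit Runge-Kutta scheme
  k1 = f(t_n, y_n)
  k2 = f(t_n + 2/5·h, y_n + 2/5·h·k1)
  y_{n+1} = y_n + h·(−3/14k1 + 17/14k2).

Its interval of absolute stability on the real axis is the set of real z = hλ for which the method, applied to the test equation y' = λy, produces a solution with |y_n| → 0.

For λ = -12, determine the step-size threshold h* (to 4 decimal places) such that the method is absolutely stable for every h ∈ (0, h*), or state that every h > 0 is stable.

Test eqn y'=λy, z=hλ:
  k1=λy_n ⇒ h·k1=z·y_n;  k2=λ(1+2/5z)y_n ⇒ h·k2=z(1+2/5z)y_n
  y_{n+1}/y_n = 1 − 3/14z + 17/14z(1+2/5z) = 1 + z + 17/35z²
  ⇒ R(z) = 1 + z + 17/35z².

Need |R(x)|<1, x<0.
x=-0.43: |R|=0.6598
R=1: x+17/35x²=0 ⇒ x=−35/17=-2.0588; min R=1−1/(4·17/35)=0.4853>−1
Confirm numerically:
  x=-1.946: |R|=0.89336 <1
  x=-1.394: |R|=0.54986 <1
  x=-1.077: |R|=0.48639 <1
  x=-0.861: |R|=0.49907 <1
  x=-2.456: |R|=1.47380 >1
  x=-2.231: |R|=1.18658 >1
Interval (-2.0588, 0).

(-2.0588,0); λ=-12 ⇒ h* = (35/17)/12 = 0.1716.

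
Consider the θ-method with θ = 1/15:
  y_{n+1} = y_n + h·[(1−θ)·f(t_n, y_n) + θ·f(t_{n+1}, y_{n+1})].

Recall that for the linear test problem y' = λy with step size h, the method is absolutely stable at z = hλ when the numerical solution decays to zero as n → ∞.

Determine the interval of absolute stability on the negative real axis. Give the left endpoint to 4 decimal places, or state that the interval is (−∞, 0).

Set f=λy, z=hλ:
  y_{n+1} = y_n + z·[14/15·y_n + 1/15·y_{n+1}] ⇒ (1 − 1/15z)y_{n+1} = (1 + 14/15z)y_n
  R(z) = (1 + 14/15z)/(1 − 1/15z).

Need |R(x)|<1, x<0.
x=-1.34: |R|=0.2301
R=−1: 1+14/15x = −1+1/15x ⇒ -13/15x=2 ⇒ x=2/(-13/15)=-2.3077
Confirm numerically:
  x=-2.098: |R|=0.84057 <1
  x=-1.430: |R|=0.30554 <1
  x=-0.957: |R|=0.10039 <1
  x=-2.853: |R|=1.39708 >1
  x=-2.770: |R|=1.33821 >1
  x=-2.639: |R|=1.24417 >1
So |R|<1 on (-2.3077, 0).

z∈(-2.3077,0).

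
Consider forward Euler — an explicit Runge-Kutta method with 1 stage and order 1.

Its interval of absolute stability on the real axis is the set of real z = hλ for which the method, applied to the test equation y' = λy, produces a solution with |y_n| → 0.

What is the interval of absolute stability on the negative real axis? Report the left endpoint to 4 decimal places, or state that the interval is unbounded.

Set f=λy, z=hλ:
  order 1, 1-stage ⇒ R(z)=1+z
  (e.g. R(-0.85)=0.15000, |R|=0.15000)

Need |R(x)|<1, x<0.
x=-0.85: |R|=0.1500
|R(-1.34)|=0.3400 |R(-0.77)|=0.2300 |R(-0.67)|=0.3300
Bisect:
  x_lo=-2.5968 |R|=1.5968  x_hi=-0.2237 |R|=0.7763
  mid=-1.41021 |R|=0.41021 →hi
  mid=-2.00349 |R|=1.00349 →lo
  mid=-1.70685 |R|=0.70685 →hi
  mid=-1.85517 |R|=0.85517 →hi
  mid=-1.92933 |R|=0.92933 →hi
  mid=-1.96641 |R|=0.96641 →hi
  mid=-1.98495 |R|=0.98495 →hi
  mid=-1.99422 |R|=0.99422 →hi
  mid=-1.99886 |R|=0.99886 →hi
  ...
  [-2.00002,-1.99987] ⇒ x*=-2.0000
So |R|<1 on (-2.0000, 0).

z∈(-2.0000,0).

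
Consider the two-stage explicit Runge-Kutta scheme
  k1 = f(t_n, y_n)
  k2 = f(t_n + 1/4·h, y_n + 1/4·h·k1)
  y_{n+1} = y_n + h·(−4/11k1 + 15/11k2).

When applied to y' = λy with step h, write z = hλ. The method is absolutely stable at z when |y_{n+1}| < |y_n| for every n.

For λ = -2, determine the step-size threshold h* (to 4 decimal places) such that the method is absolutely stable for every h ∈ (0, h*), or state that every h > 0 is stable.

Test eqn y'=λy, z=hλ:
  k1=λy_n ⇒ h·k1=z·y_n;  k2=λ(1+1/4z)y_n ⇒ h·k2=z(1+1/4z)y_n
  y_{n+1}/y_n = 1 − 4/11z + 15/11z(1+1/4z) = 1 + z + 15/44z²
  so R(z) = 1 + z + 15/44z².

Boundary: |R(x)|=1, x<0.
x=-0.35: |R|=0.6918
R=1: x+15/44x²=0 ⇒ x=−44/15=-2.9333; min R=1−1/(4·15/44)=0.2667>−1
Confirm numerically:
  x=-2.800: |R|=0.87273 <1
  x=-2.406: |R|=0.56747 <1
  x=-1.794: |R|=0.30319 <1
  x=-3.438: |R|=1.59149 >1
  x=-3.293: |R|=1.40377 >1
  x=-3.097: |R|=1.17280 >1
So |R|<1 on (-2.9333, 0).

(-2.9333,0); λ=-2 ⇒ h* = (44/15)/2 = 1.4667.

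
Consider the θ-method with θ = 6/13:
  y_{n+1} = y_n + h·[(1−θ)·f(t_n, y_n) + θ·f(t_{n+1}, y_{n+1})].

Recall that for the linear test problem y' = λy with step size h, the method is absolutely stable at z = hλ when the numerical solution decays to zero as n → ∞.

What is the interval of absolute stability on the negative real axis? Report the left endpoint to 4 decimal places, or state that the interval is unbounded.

With y'=λy (z=hλ):
  y_{n+1} = y_n + z·[7/13·y_n + 6/13·y_{n+1}] ⇒ (1 − 6/13z)y_{n+1} = (1 + 7/13z)y_n
  R(z) = (1 + 7/13z)/(1 − 6/13z).

Find x<0 with |R(x)|<1.
x=-0.59: |R|=0.5363
R=−1: 1+7/13x = −1+6/13x ⇒ -1/13x=2 ⇒ x=2/(-1/13)=-26.0000
Confirm numerically:
  x=-15.115: |R|=0.89502 <1
  x=-13.768: |R|=0.87206 <1
  x=-13.572: |R|=0.86839 <1
  x=-26.447: |R|=1.00260 >1
  x=-26.230: |R|=1.00135 >1
  x=-26.022: |R|=1.00013 >1
Interval (-26.0000, 0).

(-26.0000, 0).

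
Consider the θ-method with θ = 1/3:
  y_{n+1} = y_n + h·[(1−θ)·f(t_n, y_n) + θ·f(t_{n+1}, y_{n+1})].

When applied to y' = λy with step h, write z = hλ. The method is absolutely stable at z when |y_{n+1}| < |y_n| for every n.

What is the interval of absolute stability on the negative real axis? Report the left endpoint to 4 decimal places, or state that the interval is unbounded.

Test eqn y'=λy, z=hλ:
  y_{n+1} = y_n + z·[2/3·y_n + 1/3·y_{n+1}] ⇒ (1 − 1/3z)y_{n+1} = (1 + 2/3z)y_n
  so R(z) = (1 + 2/3z)/(1 − 1/3z).

Find x<0 with |R(x)|<1.
x=-1.78: |R|=0.1172
R=−1: 1+2/3x = −1+1/3x ⇒ -1/3x=2 ⇒ x=2/(-1/3)=-6.0000
Confirm numerically:
  x=-5.972: |R|=0.99688 <1
  x=-4.176: |R|=0.74582 <1
  x=-3.656: |R|=0.64784 <1
  x=-3.209: |R|=0.55049 <1
  x=-6.311: |R|=1.03340 >1
  x=-6.271: |R|=1.02923 >1
So |R|<1 on (-6.0000, 0).

(-6.0000, 0).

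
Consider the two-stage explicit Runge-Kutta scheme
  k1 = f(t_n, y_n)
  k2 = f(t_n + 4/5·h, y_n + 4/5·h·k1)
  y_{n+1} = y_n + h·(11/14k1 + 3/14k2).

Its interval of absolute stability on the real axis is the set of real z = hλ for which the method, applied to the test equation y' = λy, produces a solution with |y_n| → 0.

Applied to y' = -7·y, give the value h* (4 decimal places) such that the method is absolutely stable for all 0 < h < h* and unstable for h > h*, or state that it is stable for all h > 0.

(-5.8333,0); λ=-7 ⇒ h* = (35/6)/7 = 0.8333.

On y'=λy, z=hλ:
  k1=λy_n ⇒ h·k1=z·y_n;  k2=λ(1+4/5z)y_n ⇒ h·k2=z(1+4/5z)y_n
  y_{n+1}/y_n = 1 + 11/14z + 3/14z(1+4/5z) = 1 + z + 6/35z²
  R(z) = 1 + z + 6/35z².

Find x<0 with |R(x)|<1.
x=-0.54: |R|=0.5100
R=1: x+6/35x²=0 ⇒ x=−35/6=-5.8333; min R=1−1/(4·6/35)=-0.4583>−1
Confirm numerically:
  x=-5.048: |R|=0.32039 <1
  x=-4.858: |R|=0.18774 <1
  x=-3.807: |R|=0.32244 <1
  x=-2.340: |R|=0.40133 <1
  x=-6.418: |R|=1.64327 >1
  x=-6.197: |R|=1.38634 >1
Stable set (-5.8333, 0).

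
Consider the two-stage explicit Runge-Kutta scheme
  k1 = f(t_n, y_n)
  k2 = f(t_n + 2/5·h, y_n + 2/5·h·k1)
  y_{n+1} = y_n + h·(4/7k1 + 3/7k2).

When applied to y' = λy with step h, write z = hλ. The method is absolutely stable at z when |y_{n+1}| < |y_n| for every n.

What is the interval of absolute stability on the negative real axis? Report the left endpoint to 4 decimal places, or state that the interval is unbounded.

With y'=λy (z=hλ):
  k1=λy_n ⇒ h·k1=z·y_n;  k2=λ(1+2/5z)y_n ⇒ h·k2=z(1+2/5z)y_n
  y_{n+1}/y_n = 1 + 4/7z + 3/7z(1+2/5z) = 1 + z + 6/35z²
  so R(z) = 1 + z + 6/35z².

Boundary: |R(x)|=1, x<0.
x=-1.44: |R|=0.0845
R=1: x+6/35x²=0 ⇒ x=−35/6=-5.8333; min R=1−1/(4·6/35)=-0.4583>−1
Confirm numerically:
  x=-5.223: |R|=0.45352 <1
  x=-3.881: |R|=0.29892 <1
  x=-3.634: |R|=0.37012 <1
  x=-3.557: |R|=0.38804 <1
  x=-5.965: |R|=1.13464 >1
  x=-5.919: |R|=1.08692 >1
Interval (-5.8333, 0).

(-5.8333, 0).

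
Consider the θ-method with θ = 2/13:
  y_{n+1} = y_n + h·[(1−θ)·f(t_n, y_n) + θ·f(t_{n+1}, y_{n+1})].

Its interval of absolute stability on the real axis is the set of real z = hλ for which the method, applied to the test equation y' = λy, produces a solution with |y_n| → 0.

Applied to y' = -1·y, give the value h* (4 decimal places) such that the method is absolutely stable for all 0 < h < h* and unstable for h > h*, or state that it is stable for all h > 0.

Test eqn y'=λy, z=hλ:
  y_{n+1} = y_n + z·[11/13·y_n + 2/13·y_{n+1}] ⇒ (1 − 2/13z)y_{n+1} = (1 + 11/13z)y_n
  R(z) = (1 + 11/13z)/(1 − 2/13z).

Boundary: |R(x)|=1, x<0.
x=-0.4: |R|=0.6232
R=−1: 1+11/13x = −1+2/13x ⇒ -9/13x=2 ⇒ x=2/(-9/13)=-2.8889
Confirm numerically:
  x=-2.491: |R|=0.80086 <1
  x=-2.219: |R|=0.65426 <1
  x=-1.896: |R|=0.46784 <1
  x=-3.436: |R|=1.24779 >1
  x=-3.295: |R|=1.18657 >1
Interval (-2.8889, 0).

(-2.8889,0); λ=-1 ⇒ h* = (26/9)/1 = 2.8889.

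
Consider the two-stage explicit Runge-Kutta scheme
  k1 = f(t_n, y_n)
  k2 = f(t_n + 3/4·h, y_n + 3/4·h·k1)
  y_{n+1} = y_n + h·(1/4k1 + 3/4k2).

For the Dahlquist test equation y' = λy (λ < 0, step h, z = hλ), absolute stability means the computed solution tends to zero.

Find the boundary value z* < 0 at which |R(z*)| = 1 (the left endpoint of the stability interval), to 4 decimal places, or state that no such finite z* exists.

Set f=λy, z=hλ:
  k1=λy_n ⇒ h·k1=z·y_n;  k2=λ(1+3/4z)y_n ⇒ h·k2=z(1+3/4z)y_n
  y_{n+1}/y_n = 1 + 1/4z + 3/4z(1+3/4z) = 1 + z + 9/16z²
  R(z) = 1 + z + 9/16z².

Need |R(x)|<1, x<0.
x=-1.7: |R|=0.9256
R=1: x+9/16x²=0 ⇒ x=−16/9=-1.7778; min R=1−1/(4·9/16)=0.5556>−1
Confirm numerically:
  x=-1.301: |R|=0.65109 <1
  x=-1.172: |R|=0.60064 <1
  x=-0.779: |R|=0.56235 <1
  x=-2.225: |R|=1.55973 >1
  x=-2.129: |R|=1.42061 >1
  x=-1.984: |R|=1.23014 >1
Stable set (-1.7778, 0).

z* = -1.7778.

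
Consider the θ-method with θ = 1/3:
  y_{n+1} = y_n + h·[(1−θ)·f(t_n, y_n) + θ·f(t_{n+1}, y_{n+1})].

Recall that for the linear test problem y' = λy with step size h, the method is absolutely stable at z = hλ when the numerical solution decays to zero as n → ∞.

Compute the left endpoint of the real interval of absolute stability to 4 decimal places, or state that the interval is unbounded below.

z* = -6.0000.

Test eqn y'=λy, z=hλ:
  y_{n+1} = y_n + z·[2/3·y_n + 1/3·y_{n+1}] ⇒ (1 − 1/3z)y_{n+1} = (1 + 2/3z)y_n
  R(z) = (1 + 2/3z)/(1 − 1/3z).

Need |R(x)|<1, x<0.
x=-0.53: |R|=0.5496
R=−1: 1+2/3x = −1+1/3x ⇒ -1/3x=2 ⇒ x=2/(-1/3)=-6.0000
Confirm numerically:
  x=-5.893: |R|=0.98797 <1
  x=-4.595: |R|=0.81501 <1
  x=-4.003: |R|=0.71484 <1
  x=-6.469: |R|=1.04953 >1
  x=-6.285: |R|=1.03069 >1
Interval (-6.0000, 0).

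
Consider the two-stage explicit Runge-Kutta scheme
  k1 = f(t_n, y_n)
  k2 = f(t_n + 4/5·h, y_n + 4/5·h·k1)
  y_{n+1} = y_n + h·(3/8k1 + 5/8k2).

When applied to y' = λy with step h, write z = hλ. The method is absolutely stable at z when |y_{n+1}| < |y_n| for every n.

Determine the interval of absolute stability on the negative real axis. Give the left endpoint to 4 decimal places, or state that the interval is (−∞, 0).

(-2.0000, 0).

On y'=λy, z=hλ:
  k1=λy_n ⇒ h·k1=z·y_n;  k2=λ(1+4/5z)y_n ⇒ h·k2=z(1+4/5z)y_n
  y_{n+1}/y_n = 1 + 3/8z + 5/8z(1+4/5z) = 1 + z + 1/2z²
  Hence R(z) = 1 + z + 1/2z².

Need |R(x)|<1, x<0.
x=-0.9: |R|=0.5050
R=1: x+1/2x²=0 ⇒ x=−2=-2.0000; min R=1−1/(4·1/2)=0.5000>−1
Confirm numerically:
  x=-1.804: |R|=0.82321 <1
  x=-1.751: |R|=0.78200 <1
  x=-0.981: |R|=0.50018 <1
  x=-2.309: |R|=1.35674 >1
  x=-2.245: |R|=1.27501 >1
  x=-2.023: |R|=1.02326 >1
Stable set (-2.0000, 0).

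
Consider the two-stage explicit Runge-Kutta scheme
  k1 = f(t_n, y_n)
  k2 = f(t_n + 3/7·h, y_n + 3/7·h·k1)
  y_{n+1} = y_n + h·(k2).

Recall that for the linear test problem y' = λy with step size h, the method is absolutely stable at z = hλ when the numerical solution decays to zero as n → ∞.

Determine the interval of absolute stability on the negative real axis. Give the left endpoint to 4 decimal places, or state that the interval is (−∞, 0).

On y'=λy, z=hλ:
  k1=λy_n ⇒ h·k1=z·y_n;  k2=λ(1+3/7z)y_n ⇒ h·k2=z(1+3/7z)y_n
  y_{n+1}/y_n = 1 + z(1+3/7z) = 1 + z + 3/7z²
  R(z) = 1 + z + 3/7z².

Need |R(x)|<1, x<0.
x=-0.43: |R|=0.6492
R=1: x+3/7x²=0 ⇒ x=−7/3=-2.3333; min R=1−1/(4·3/7)=0.4167>−1
Confirm numerically:
  x=-1.912: |R|=0.65475 <1
  x=-1.786: |R|=0.58106 <1
  x=-0.933: |R|=0.44007 <1
  x=-2.698: |R|=1.42166 >1
  x=-2.556: |R|=1.24392 >1
Stable set (-2.3333, 0).

(-2.3333, 0).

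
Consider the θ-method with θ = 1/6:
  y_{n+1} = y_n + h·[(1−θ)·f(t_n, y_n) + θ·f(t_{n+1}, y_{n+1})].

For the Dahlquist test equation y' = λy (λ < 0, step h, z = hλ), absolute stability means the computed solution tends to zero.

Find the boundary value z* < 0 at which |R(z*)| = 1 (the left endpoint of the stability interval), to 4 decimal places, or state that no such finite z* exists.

On y'=λy, z=hλ:
  y_{n+1} = y_n + z·[5/6·y_n + 1/6·y_{n+1}] ⇒ (1 − 1/6z)y_{n+1} = (1 + 5/6z)y_n
  so R(z) = (1 + 5/6z)/(1 − 1/6z).

Need |R(x)|<1, x<0.
x=-1.65: |R|=0.2941
R=−1: 1+5/6x = −1+1/6x ⇒ -2/3x=2 ⇒ x=2/(-2/3)=-3.0000
Confirm numerically:
  x=-2.195: |R|=0.60708 <1
  x=-2.115: |R|=0.56377 <1
  x=-1.819: |R|=0.39583 <1
  x=-3.431: |R|=1.18280 >1
  x=-3.262: |R|=1.11315 >1
  x=-3.243: |R|=1.10516 >1
So |R|<1 on (-3.0000, 0).

z* = -3.0000.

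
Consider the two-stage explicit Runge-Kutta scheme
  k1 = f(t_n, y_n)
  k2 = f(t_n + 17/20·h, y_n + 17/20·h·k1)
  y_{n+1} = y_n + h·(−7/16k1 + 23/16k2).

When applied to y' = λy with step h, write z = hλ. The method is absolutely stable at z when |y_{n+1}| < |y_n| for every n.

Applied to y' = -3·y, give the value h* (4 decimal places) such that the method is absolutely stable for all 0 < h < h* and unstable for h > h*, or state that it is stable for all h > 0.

(-0.8184,0); λ=-3 ⇒ h* = (320/391)/3 = 0.2728.

With y'=λy (z=hλ):
  k1=λy_n ⇒ h·k1=z·y_n;  k2=λ(1+17/20z)y_n ⇒ h·k2=z(1+17/20z)y_n
  y_{n+1}/y_n = 1 − 7/16z + 23/16z(1+17/20z) = 1 + z + 391/320z²
  R(z) = 1 + z + 391/320z².

Need |R(x)|<1, x<0.
x=-1.29: |R|=1.7433
R=1: x+391/320x²=0 ⇒ x=−320/391=-0.8184; min R=1−1/(4·391/320)=0.7954>−1
Confirm numerically:
  x=-0.782: |R|=0.96521 <1
  x=-0.474: |R|=0.80053 <1
  x=-0.411: |R|=0.79540 <1
  x=-1.371: |R|=1.92569 >1
  x=-0.991: |R|=1.20898 >1
Stable set (-0.8184, 0).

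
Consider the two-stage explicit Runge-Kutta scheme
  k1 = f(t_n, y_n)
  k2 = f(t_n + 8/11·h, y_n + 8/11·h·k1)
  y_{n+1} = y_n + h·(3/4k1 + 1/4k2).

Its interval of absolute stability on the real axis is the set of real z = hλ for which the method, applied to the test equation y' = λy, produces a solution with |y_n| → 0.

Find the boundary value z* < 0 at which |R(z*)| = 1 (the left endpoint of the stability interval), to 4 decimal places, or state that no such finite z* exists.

Test eqn y'=λy, z=hλ:
  k1=λy_n ⇒ h·k1=z·y_n;  k2=λ(1+8/11z)y_n ⇒ h·k2=z(1+8/11z)y_n
  y_{n+1}/y_n = 1 + 3/4z + 1/4z(1+8/11z) = 1 + z + 2/11z²
  so R(z) = 1 + z + 2/11z².

Solve |R(x)|<1 on ℝ⁻.
x=-0.93: |R|=0.2273
R=1: x+2/11x²=0 ⇒ x=−11/2=-5.5000; min R=1−1/(4·2/11)=-0.3750>−1
Confirm numerically:
  x=-4.591: |R|=0.24123 <1
  x=-3.808: |R|=0.17148 <1
  x=-3.693: |R|=0.21332 <1
  x=-6.084: |R|=1.64601 >1
  x=-5.720: |R|=1.22880 >1
  x=-5.709: |R|=1.21694 >1
Stable set (-5.5000, 0).

z* = -5.5000.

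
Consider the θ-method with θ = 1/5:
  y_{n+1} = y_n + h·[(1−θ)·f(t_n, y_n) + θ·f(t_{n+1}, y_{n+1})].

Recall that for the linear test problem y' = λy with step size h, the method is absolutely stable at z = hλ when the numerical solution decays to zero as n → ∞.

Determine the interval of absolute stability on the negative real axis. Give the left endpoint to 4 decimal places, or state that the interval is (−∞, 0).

Test eqn y'=λy, z=hλ:
  y_{n+1} = y_n + z·[4/5·y_n + 1/5·y_{n+1}] ⇒ (1 − 1/5z)y_{n+1} = (1 + 4/5z)y_n
  so R(z) = (1 + 4/5z)/(1 − 1/5z).

Find x<0 with |R(x)|<1.
x=-0.61: |R|=0.4563
R=−1: 1+4/5x = −1+1/5x ⇒ -3/5x=2 ⇒ x=2/(-3/5)=-3.3333
Confirm numerically:
  x=-3.039: |R|=0.89016 <1
  x=-2.625: |R|=0.72131 <1
  x=-1.355: |R|=0.06609 <1
  x=-3.819: |R|=1.16521 >1
  x=-3.522: |R|=1.06642 >1
So |R|<1 on (-3.3333, 0).

(-3.3333, 0).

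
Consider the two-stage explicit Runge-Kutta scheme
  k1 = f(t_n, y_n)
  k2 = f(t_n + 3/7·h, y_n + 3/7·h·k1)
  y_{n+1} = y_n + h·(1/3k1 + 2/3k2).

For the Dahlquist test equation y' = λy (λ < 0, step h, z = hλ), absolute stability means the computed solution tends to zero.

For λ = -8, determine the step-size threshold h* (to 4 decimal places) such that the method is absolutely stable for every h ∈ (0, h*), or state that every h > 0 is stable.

Set f=λy, z=hλ:
  k1=λy_n ⇒ h·k1=z·y_n;  k2=λ(1+3/7z)y_n ⇒ h·k2=z(1+3/7z)y_n
  y_{n+1}/y_n = 1 + 1/3z + 2/3z(1+3/7z) = 1 + z + 2/7z²
  so R(z) = 1 + z + 2/7z².

Solve |R(x)|<1 on ℝ⁻.
x=-1.08: |R|=0.2533
R=1: x+2/7x²=0 ⇒ x=−7/2=-3.5000; min R=1−1/(4·2/7)=0.1250>−1
Confirm numerically:
  x=-2.716: |R|=0.39162 <1
  x=-1.865: |R|=0.12878 <1
  x=-1.475: |R|=0.14661 <1
  x=-1.468: |R|=0.14772 <1
  x=-4.037: |R|=1.61939 >1
  x=-3.777: |R|=1.29892 >1
  x=-3.677: |R|=1.18595 >1
Stable set (-3.5000, 0).

(-3.5000,0); λ=-8 ⇒ h* = (7/2)/8 = 0.4375.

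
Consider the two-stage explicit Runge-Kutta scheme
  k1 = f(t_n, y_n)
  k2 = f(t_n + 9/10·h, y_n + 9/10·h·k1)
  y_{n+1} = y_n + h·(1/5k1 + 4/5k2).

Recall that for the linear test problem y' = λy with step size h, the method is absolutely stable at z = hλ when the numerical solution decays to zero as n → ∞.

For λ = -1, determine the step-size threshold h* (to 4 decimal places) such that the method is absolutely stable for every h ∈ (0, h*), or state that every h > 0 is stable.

(-1.3889,0); λ=-1 ⇒ h* = (25/18)/1 = 1.3889.

On y'=λy, z=hλ:
  k1=λy_n ⇒ h·k1=z·y_n;  k2=λ(1+9/10z)y_n ⇒ h·k2=z(1+9/10z)y_n
  y_{n+1}/y_n = 1 + 1/5z + 4/5z(1+9/10z) = 1 + z + 18/25z²
  so R(z) = 1 + z + 18/25z².

Find x<0 with |R(x)|<1.
x=-1.31: |R|=0.9256
R=1: x+18/25x²=0 ⇒ x=−25/18=-1.3889; min R=1−1/(4·18/25)=0.6528>−1
Confirm numerically:
  x=-1.286: |R|=0.90473 <1
  x=-0.906: |R|=0.68500 <1
  x=-0.819: |R|=0.66395 <1
  x=-1.561: |R|=1.19344 >1
  x=-1.445: |R|=1.05838 >1
So |R|<1 on (-1.3889, 0).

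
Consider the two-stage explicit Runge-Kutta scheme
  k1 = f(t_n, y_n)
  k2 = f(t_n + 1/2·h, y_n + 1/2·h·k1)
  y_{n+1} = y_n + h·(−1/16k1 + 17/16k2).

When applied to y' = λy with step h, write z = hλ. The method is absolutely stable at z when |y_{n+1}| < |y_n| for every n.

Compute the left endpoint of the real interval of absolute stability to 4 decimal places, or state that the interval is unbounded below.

With y'=λy (z=hλ):
  k1=λy_n ⇒ h·k1=z·y_n;  k2=λ(1+1/2z)y_n ⇒ h·k2=z(1+1/2z)y_n
  y_{n+1}/y_n = 1 − 1/16z + 17/16z(1+1/2z) = 1 + z + 17/32z²
  ⇒ R(z) = 1 + z + 17/32z².

Find x<0 with |R(x)|<1.
x=-1.68: |R|=0.8194
R=1: x+17/32x²=0 ⇒ x=−32/17=-1.8824; min R=1−1/(4·17/32)=0.5294>−1
Confirm numerically:
  x=-1.724: |R|=0.85497 <1
  x=-1.414: |R|=0.64818 <1
  x=-0.831: |R|=0.53586 <1
  x=-2.317: |R|=1.53501 >1
  x=-2.091: |R|=1.23177 >1
Interval (-1.8824, 0).

left endpoint -1.8824.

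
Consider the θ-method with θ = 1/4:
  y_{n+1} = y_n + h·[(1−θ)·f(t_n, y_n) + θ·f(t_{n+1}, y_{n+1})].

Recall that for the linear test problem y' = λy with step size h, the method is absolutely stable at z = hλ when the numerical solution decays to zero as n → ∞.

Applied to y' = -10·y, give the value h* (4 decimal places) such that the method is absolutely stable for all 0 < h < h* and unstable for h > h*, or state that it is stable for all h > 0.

Set f=λy, z=hλ:
  y_{n+1} = y_n + z·[3/4·y_n + 1/4·y_{n+1}] ⇒ (1 − 1/4z)y_{n+1} = (1 + 3/4z)y_n
  ⇒ R(z) = (1 + 3/4z)/(1 − 1/4z).

Find x<0 with |R(x)|<1.
x=-0.61: |R|=0.4707
R=−1: 1+3/4x = −1+1/4x ⇒ -1/2x=2 ⇒ x=2/(-1/2)=-4.0000
Confirm numerically:
  x=-3.907: |R|=0.97648 <1
  x=-3.125: |R|=0.75439 <1
  x=-2.425: |R|=0.50973 <1
  x=-2.353: |R|=0.48150 <1
  x=-4.430: |R|=1.10202 >1
  x=-4.046: |R|=1.01143 >1
Interval (-4.0000, 0).

(-4.0000,0); λ=-10 ⇒ h* = (4)/10 = 0.4000.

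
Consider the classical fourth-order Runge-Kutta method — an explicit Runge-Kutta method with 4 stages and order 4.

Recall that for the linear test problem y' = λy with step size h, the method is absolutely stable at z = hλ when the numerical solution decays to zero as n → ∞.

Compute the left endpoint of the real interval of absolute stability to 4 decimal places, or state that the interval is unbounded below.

left endpoint -2.7853.

Set f=λy, z=hλ:
  order 4, 4-stage ⇒ R(z)=1+z+z^2/2+z^3/6+z^4/24
  (e.g. R(-1.06)=0.35590, |R|=0.35590)

Solve |R(x)|<1 on ℝ⁻.
x=-1.06: |R|=0.3559
|R(-3.16)|=1.7284 |R(-3.11)|=1.6106 |R(-2.03)|=0.3438
Bisect:
  x_lo=-3.4919 |R|=2.7032  x_hi=-0.1929 |R|=0.8246
  mid=-1.84236 |R|=0.29258 →hi
  mid=-2.66711 |R|=0.83595 →hi
  mid=-3.07948 |R|=1.54203 →lo
  mid=-2.87330 |R|=1.14099 →lo
  mid=-2.77020 |R|=0.97748 →hi
  mid=-2.82175 |R|=1.05637 →lo
  mid=-2.79598 |R|=1.01622 →lo
  mid=-2.78309 |R|=0.99668 →hi
  ...
  [-2.78530,-2.78510] ⇒ x*=-2.7853
So |R|<1 on (-2.7853, 0).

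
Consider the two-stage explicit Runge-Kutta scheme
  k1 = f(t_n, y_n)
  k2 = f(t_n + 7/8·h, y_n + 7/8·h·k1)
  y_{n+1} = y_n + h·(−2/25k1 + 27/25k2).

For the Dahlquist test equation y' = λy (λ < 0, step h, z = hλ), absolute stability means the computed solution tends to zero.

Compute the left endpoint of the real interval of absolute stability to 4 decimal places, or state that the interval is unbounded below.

left endpoint -1.0582.

On y'=λy, z=hλ:
  k1=λy_n ⇒ h·k1=z·y_n;  k2=λ(1+7/8z)y_n ⇒ h·k2=z(1+7/8z)y_n
  y_{n+1}/y_n = 1 − 2/25z + 27/25z(1+7/8z) = 1 + z + 189/200z²
  ⇒ R(z) = 1 + z + 189/200z².

Need |R(x)|<1, x<0.
x=-1.77: |R|=2.1906
R=1: x+189/200x²=0 ⇒ x=−200/189=-1.0582; min R=1−1/(4·189/200)=0.7354>−1
Confirm numerically:
  x=-0.956: |R|=0.90767 <1
  x=-0.905: |R|=0.86898 <1
  x=-0.469: |R|=0.73886 <1
  x=-1.331: |R|=1.34313 >1
  x=-1.235: |R|=1.20634 >1
  x=-1.207: |R|=1.16972 >1
Stable set (-1.0582, 0).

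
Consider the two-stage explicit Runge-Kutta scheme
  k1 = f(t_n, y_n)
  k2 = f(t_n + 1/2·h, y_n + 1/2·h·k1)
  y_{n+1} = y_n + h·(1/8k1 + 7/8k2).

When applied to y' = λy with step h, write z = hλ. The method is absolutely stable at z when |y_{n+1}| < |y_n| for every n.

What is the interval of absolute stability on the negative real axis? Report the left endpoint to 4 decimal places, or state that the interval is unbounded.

z∈(-2.2857,0).

Set f=λy, z=hλ:
  k1=λy_n ⇒ h·k1=z·y_n;  k2=λ(1+1/2z)y_n ⇒ h·k2=z(1+1/2z)y_n
  y_{n+1}/y_n = 1 + 1/8z + 7/8z(1+1/2z) = 1 + z + 7/16z²
  R(z) = 1 + z + 7/16z².

Boundary: |R(x)|=1, x<0.
x=-0.38: |R|=0.6832
R=1: x+7/16x²=0 ⇒ x=−16/7=-2.2857; min R=1−1/(4·7/16)=0.4286>−1
Confirm numerically:
  x=-2.203: |R|=0.92028 <1
  x=-1.847: |R|=0.64549 <1
  x=-1.062: |R|=0.43143 <1
  x=-2.700: |R|=1.48938 >1
  x=-2.612: |R|=1.37286 >1
  x=-2.556: |R|=1.30225 >1
Interval (-2.2857, 0).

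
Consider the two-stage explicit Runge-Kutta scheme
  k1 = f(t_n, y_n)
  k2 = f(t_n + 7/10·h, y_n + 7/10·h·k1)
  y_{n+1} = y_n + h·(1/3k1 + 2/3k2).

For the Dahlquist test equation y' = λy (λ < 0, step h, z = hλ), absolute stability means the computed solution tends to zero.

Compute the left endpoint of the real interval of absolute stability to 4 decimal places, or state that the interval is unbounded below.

Set f=λy, z=hλ:
  k1=λy_n ⇒ h·k1=z·y_n;  k2=λ(1+7/10z)y_n ⇒ h·k2=z(1+7/10z)y_n
  y_{n+1}/y_n = 1 + 1/3z + 2/3z(1+7/10z) = 1 + z + 7/15z²
  Hence R(z) = 1 + z + 7/15z².

Solve |R(x)|<1 on ℝ⁻.
x=-0.5: |R|=0.6167
R=1: x+7/15x²=0 ⇒ x=−15/7=-2.1429; min R=1−1/(4·7/15)=0.4643>−1
Confirm numerically:
  x=-2.030: |R|=0.89309 <1
  x=-1.857: |R|=0.75228 <1
  x=-1.372: |R|=0.50645 <1
  x=-1.263: |R|=0.48141 <1
  x=-2.561: |R|=1.49974 >1
  x=-2.462: |R|=1.36667 >1
  x=-2.182: |R|=1.03986 >1
So |R|<1 on (-2.1429, 0).

z* = -2.1429.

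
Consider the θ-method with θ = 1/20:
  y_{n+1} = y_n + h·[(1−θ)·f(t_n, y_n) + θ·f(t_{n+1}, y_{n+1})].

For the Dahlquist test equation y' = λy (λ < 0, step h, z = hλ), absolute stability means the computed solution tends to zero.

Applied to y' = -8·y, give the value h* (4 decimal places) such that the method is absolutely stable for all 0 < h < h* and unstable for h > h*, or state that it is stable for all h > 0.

With y'=λy (z=hλ):
  y_{n+1} = y_n + z·[19/20·y_n + 1/20·y_{n+1}] ⇒ (1 − 1/20z)y_{n+1} = (1 + 19/20z)y_n
  Hence R(z) = (1 + 19/20z)/(1 − 1/20z).

Find x<0 with |R(x)|<1.
x=-1.38: |R|=0.2909
R=−1: 1+19/20x = −1+1/20x ⇒ -9/10x=2 ⇒ x=2/(-9/10)=-2.2222
Confirm numerically:
  x=-1.512: |R|=0.40573 <1
  x=-1.479: |R|=0.37716 <1
  x=-1.424: |R|=0.32935 <1
  x=-1.024: |R|=0.02588 <1
  x=-2.488: |R|=1.21274 >1
  x=-2.275: |R|=1.04265 >1
So |R|<1 on (-2.2222, 0).

(-2.2222,0); λ=-8 ⇒ h* = (20/9)/8 = 0.2778.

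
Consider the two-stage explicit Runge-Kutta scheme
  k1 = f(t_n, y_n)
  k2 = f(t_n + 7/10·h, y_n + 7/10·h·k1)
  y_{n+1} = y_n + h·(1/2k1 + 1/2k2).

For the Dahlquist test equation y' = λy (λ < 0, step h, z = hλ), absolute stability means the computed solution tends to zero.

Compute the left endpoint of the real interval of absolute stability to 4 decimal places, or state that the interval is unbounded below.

left endpoint -2.8571.

Test eqn y'=λy, z=hλ:
  k1=λy_n ⇒ h·k1=z·y_n;  k2=λ(1+7/10z)y_n ⇒ h·k2=z(1+7/10z)y_n
  y_{n+1}/y_n = 1 + 1/2z + 1/2z(1+7/10z) = 1 + z + 7/20z²
  so R(z) = 1 + z + 7/20z².

Boundary: |R(x)|=1, x<0.
x=-1.53: |R|=0.2893
R=1: x+7/20x²=0 ⇒ x=−20/7=-2.8571; min R=1−1/(4·7/20)=0.2857>−1
Confirm numerically:
  x=-2.603: |R|=0.76846 <1
  x=-2.318: |R|=0.56259 <1
  x=-2.245: |R|=0.51901 <1
  x=-1.710: |R|=0.31343 <1
  x=-3.174: |R|=1.35200 >1
  x=-3.167: |R|=1.34346 >1
Interval (-2.8571, 0).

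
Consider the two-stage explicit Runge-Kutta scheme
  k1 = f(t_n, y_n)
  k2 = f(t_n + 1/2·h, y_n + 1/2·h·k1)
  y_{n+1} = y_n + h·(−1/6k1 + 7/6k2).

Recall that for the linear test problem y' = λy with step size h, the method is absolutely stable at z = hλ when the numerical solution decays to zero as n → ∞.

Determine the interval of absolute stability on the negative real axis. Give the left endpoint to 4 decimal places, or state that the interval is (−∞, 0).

z∈(-1.7143,0).

With y'=λy (z=hλ):
  k1=λy_n ⇒ h·k1=z·y_n;  k2=λ(1+1/2z)y_n ⇒ h·k2=z(1+1/2z)y_n
  y_{n+1}/y_n = 1 − 1/6z + 7/6z(1+1/2z) = 1 + z + 7/12z²
  R(z) = 1 + z + 7/12z².

Boundary: |R(x)|=1, x<0.
x=-0.49: |R|=0.6501
R=1: x+7/12x²=0 ⇒ x=−12/7=-1.7143; min R=1−1/(4·7/12)=0.5714>−1
Confirm numerically:
  x=-1.610: |R|=0.90206 <1
  x=-1.252: |R|=0.66238 <1
  x=-0.929: |R|=0.57444 <1
  x=-0.874: |R|=0.57159 <1
  x=-1.938: |R|=1.25291 >1
  x=-1.841: |R|=1.13608 >1
  x=-1.780: |R|=1.06823 >1
Stable set (-1.7143, 0).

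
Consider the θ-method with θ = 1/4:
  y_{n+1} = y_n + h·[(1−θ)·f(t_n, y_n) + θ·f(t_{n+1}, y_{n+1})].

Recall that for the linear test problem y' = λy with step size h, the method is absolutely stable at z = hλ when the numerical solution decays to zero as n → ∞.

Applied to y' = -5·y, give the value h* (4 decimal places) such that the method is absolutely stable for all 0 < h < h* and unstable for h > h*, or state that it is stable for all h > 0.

(-4.0000,0); λ=-5 ⇒ h* = (4)/5 = 0.8000.

With y'=λy (z=hλ):
  y_{n+1} = y_n + z·[3/4·y_n + 1/4·y_{n+1}] ⇒ (1 − 1/4z)y_{n+1} = (1 + 3/4z)y_n
  Hence R(z) = (1 + 3/4z)/(1 − 1/4z).

Need |R(x)|<1, x<0.
x=-0.77: |R|=0.3543
R=−1: 1+3/4x = −1+1/4x ⇒ -1/2x=2 ⇒ x=2/(-1/2)=-4.0000
Confirm numerically:
  x=-3.969: |R|=0.99222 <1
  x=-3.746: |R|=0.93442 <1
  x=-3.290: |R|=0.80521 <1
  x=-3.171: |R|=0.76879 <1
  x=-4.246: |R|=1.05967 >1
  x=-4.215: |R|=1.05234 >1
Interval (-4.0000, 0).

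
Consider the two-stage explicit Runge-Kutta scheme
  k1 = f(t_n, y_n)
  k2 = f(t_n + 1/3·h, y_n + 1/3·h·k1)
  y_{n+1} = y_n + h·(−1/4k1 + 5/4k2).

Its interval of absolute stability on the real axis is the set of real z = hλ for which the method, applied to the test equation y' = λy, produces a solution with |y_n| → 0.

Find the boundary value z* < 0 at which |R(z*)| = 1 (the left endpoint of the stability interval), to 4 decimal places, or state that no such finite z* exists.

On y'=λy, z=hλ:
  k1=λy_n ⇒ h·k1=z·y_n;  k2=λ(1+1/3z)y_n ⇒ h·k2=z(1+1/3z)y_n
  y_{n+1}/y_n = 1 − 1/4z + 5/4z(1+1/3z) = 1 + z + 5/12z²
  R(z) = 1 + z + 5/12z².

Solve |R(x)|<1 on ℝ⁻.
x=-1.49: |R|=0.4350
R=1: x+5/12x²=0 ⇒ x=−12/5=-2.4000; min R=1−1/(4·5/12)=0.4000>−1
Confirm numerically:
  x=-2.216: |R|=0.83011 <1
  x=-1.942: |R|=0.62940 <1
  x=-1.638: |R|=0.47994 <1
  x=-1.201: |R|=0.40000 <1
  x=-2.638: |R|=1.26160 >1
  x=-2.610: |R|=1.22837 >1
Stable set (-2.4000, 0).

z* = -2.4000.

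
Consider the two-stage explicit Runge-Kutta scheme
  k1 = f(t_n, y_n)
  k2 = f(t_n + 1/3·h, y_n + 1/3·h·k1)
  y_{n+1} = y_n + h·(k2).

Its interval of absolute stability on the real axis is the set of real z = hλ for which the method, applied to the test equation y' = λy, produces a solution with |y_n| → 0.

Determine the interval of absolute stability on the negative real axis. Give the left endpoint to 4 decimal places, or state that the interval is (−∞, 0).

(-3.0000, 0).

Test eqn y'=λy, z=hλ:
  k1=λy_n ⇒ h·k1=z·y_n;  k2=λ(1+1/3z)y_n ⇒ h·k2=z(1+1/3z)y_n
  y_{n+1}/y_n = 1 + z(1+1/3z) = 1 + z + 1/3z²
  so R(z) = 1 + z + 1/3z².

Find x<0 with |R(x)|<1.
x=-1.58: |R|=0.2521
R=1: x+1/3x²=0 ⇒ x=−3=-3.0000; min R=1−1/(4·1/3)=0.2500>−1
Confirm numerically:
  x=-2.733: |R|=0.75676 <1
  x=-2.487: |R|=0.57472 <1
  x=-1.563: |R|=0.25132 <1
  x=-3.372: |R|=1.41813 >1
  x=-3.333: |R|=1.36996 >1
  x=-3.295: |R|=1.32401 >1
Stable set (-3.0000, 0).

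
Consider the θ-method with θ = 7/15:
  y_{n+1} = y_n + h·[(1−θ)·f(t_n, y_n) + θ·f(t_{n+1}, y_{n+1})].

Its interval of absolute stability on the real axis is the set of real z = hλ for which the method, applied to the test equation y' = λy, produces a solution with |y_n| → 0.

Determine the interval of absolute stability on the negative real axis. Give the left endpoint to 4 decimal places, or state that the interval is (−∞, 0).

(-30.0000, 0).

Set f=λy, z=hλ:
  y_{n+1} = y_n + z·[8/15·y_n + 7/15·y_{n+1}] ⇒ (1 − 7/15z)y_{n+1} = (1 + 8/15z)y_n
  Hence R(z) = (1 + 8/15z)/(1 − 7/15z).

Boundary: |R(x)|=1, x<0.
x=-1.62: |R|=0.0774
R=−1: 1+8/15x = −1+7/15x ⇒ -1/15x=2 ⇒ x=2/(-1/15)=-30.0000
Confirm numerically:
  x=-29.243: |R|=0.99655 <1
  x=-21.060: |R|=0.94496 <1
  x=-20.378: |R|=0.93896 <1
  x=-16.943: |R|=0.90227 <1
  x=-30.501: |R|=1.00219 >1
  x=-30.271: |R|=1.00119 >1
  x=-30.114: |R|=1.00050 >1
So |R|<1 on (-30.0000, 0).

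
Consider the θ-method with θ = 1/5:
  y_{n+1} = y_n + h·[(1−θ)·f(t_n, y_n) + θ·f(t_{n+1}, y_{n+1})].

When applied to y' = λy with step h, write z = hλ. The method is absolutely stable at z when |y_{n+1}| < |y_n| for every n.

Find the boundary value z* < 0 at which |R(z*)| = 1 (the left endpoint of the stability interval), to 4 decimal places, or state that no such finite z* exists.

z* = -3.3333.

Set f=λy, z=hλ:
  y_{n+1} = y_n + z·[4/5·y_n + 1/5·y_{n+1}] ⇒ (1 − 1/5z)y_{n+1} = (1 + 4/5z)y_n
  R(z) = (1 + 4/5z)/(1 − 1/5z).

Find x<0 with |R(x)|<1.
x=-0.47: |R|=0.5704
R=−1: 1+4/5x = −1+1/5x ⇒ -3/5x=2 ⇒ x=2/(-3/5)=-3.3333
Confirm numerically:
  x=-2.693: |R|=0.75029 <1
  x=-2.634: |R|=0.72518 <1
  x=-1.612: |R|=0.21900 <1
  x=-1.581: |R|=0.20119 <1
  x=-3.690: |R|=1.12313 >1
  x=-3.606: |R|=1.09505 >1
  x=-3.585: |R|=1.08794 >1
So |R|<1 on (-3.3333, 0).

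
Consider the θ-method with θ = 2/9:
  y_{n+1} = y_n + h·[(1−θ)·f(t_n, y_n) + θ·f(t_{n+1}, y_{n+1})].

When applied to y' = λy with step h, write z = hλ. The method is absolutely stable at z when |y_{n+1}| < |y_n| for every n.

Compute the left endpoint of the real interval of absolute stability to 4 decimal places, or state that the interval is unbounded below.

z* = -3.6000.

On y'=λy, z=hλ:
  y_{n+1} = y_n + z·[7/9·y_n + 2/9·y_{n+1}] ⇒ (1 − 2/9z)y_{n+1} = (1 + 7/9z)y_n
  R(z) = (1 + 7/9z)/(1 − 2/9z).

Find x<0 with |R(x)|<1.
x=-1.39: |R|=0.0620
R=−1: 1+7/9x = −1+2/9x ⇒ -5/9x=2 ⇒ x=2/(-5/9)=-3.6000
Confirm numerically:
  x=-3.564: |R|=0.98884 <1
  x=-3.083: |R|=0.82955 <1
  x=-2.583: |R|=0.64104 <1
  x=-2.071: |R|=0.41828 <1
  x=-3.980: |R|=1.11203 >1
  x=-3.865: |R|=1.07920 >1
Stable set (-3.6000, 0).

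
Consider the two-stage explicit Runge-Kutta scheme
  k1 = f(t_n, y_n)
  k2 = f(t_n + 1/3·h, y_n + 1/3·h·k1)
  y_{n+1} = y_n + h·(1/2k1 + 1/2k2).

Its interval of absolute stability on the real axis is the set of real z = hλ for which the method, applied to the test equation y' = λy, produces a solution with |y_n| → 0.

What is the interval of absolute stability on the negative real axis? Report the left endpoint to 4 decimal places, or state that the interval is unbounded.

z∈(-6.0000,0).

With y'=λy (z=hλ):
  k1=λy_n ⇒ h·k1=z·y_n;  k2=λ(1+1/3z)y_n ⇒ h·k2=z(1+1/3z)y_n
  y_{n+1}/y_n = 1 + 1/2z + 1/2z(1+1/3z) = 1 + z + 1/6z²
  R(z) = 1 + z + 1/6z².

Need |R(x)|<1, x<0.
x=-1.6: |R|=0.1733
R=1: x+1/6x²=0 ⇒ x=−6=-6.0000; min R=1−1/(4·1/6)=-0.5000>−1
Confirm numerically:
  x=-4.906: |R|=0.10547 <1
  x=-3.455: |R|=0.46550 <1
  x=-2.436: |R|=0.44698 <1
  x=-6.273: |R|=1.28542 >1
  x=-6.139: |R|=1.14222 >1
Stable set (-6.0000, 0).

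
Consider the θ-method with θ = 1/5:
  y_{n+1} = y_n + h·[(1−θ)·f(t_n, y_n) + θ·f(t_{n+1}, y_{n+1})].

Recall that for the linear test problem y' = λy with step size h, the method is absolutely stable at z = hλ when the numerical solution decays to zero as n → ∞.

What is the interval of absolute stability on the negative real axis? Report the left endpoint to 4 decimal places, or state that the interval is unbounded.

z∈(-3.3333,0).

On y'=λy, z=hλ:
  y_{n+1} = y_n + z·[4/5·y_n + 1/5·y_{n+1}] ⇒ (1 − 1/5z)y_{n+1} = (1 + 4/5z)y_n
  ⇒ R(z) = (1 + 4/5z)/(1 − 1/5z).

Solve |R(x)|<1 on ℝ⁻.
x=-1: |R|=0.1667
R=−1: 1+4/5x = −1+1/5x ⇒ -3/5x=2 ⇒ x=2/(-3/5)=-3.3333
Confirm numerically:
  x=-3.193: |R|=0.94861 <1
  x=-2.399: |R|=0.62117 <1
  x=-2.262: |R|=0.55742 <1
  x=-1.977: |R|=0.41680 <1
  x=-3.638: |R|=1.10581 >1
  x=-3.625: |R|=1.10145 >1
  x=-3.528: |R|=1.06848 >1
Stable set (-3.3333, 0).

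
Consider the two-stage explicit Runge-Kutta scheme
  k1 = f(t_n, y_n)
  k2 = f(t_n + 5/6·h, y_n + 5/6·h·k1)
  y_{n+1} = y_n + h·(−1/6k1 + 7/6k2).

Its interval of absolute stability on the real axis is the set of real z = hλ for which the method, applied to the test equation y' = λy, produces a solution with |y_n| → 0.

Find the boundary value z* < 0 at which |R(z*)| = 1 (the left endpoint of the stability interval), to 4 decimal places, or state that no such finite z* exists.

Set f=λy, z=hλ:
  k1=λy_n ⇒ h·k1=z·y_n;  k2=λ(1+5/6z)y_n ⇒ h·k2=z(1+5/6z)y_n
  y_{n+1}/y_n = 1 − 1/6z + 7/6z(1+5/6z) = 1 + z + 35/36z²
  Hence R(z) = 1 + z + 35/36z².

Boundary: |R(x)|=1, x<0.
x=-1.53: |R|=1.7459
R=1: x+35/36x²=0 ⇒ x=−36/35=-1.0286; min R=1−1/(4·35/36)=0.7429>−1
Confirm numerically:
  x=-0.959: |R|=0.93513 <1
  x=-0.938: |R|=0.91740 <1
  x=-0.783: |R|=0.81306 <1
  x=-0.495: |R|=0.74322 <1
  x=-1.612: |R|=1.91436 >1
  x=-1.244: |R|=1.26055 >1
  x=-1.143: |R|=1.12716 >1
So |R|<1 on (-1.0286, 0).

z* = -1.0286.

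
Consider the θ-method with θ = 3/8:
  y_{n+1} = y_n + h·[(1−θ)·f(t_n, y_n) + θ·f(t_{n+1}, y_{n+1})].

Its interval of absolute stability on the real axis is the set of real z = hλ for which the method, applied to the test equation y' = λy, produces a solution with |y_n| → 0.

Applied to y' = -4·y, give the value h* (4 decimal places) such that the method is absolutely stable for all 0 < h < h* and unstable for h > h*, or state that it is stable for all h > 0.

With y'=λy (z=hλ):
  y_{n+1} = y_n + z·[5/8·y_n + 3/8·y_{n+1}] ⇒ (1 − 3/8z)y_{n+1} = (1 + 5/8z)y_n
  R(z) = (1 + 5/8z)/(1 − 3/8z).

Need |R(x)|<1, x<0.
x=-0.56: |R|=0.5372
R=−1: 1+5/8x = −1+3/8x ⇒ -1/4x=2 ⇒ x=2/(-1/4)=-8.0000
Confirm numerically:
  x=-6.502: |R|=0.89108 <1
  x=-5.877: |R|=0.83434 <1
  x=-4.301: |R|=0.64608 <1
  x=-8.491: |R|=1.02934 >1
So |R|<1 on (-8.0000, 0).

(-8.0000,0); λ=-4 ⇒ h* = (8)/4 = 2.0000.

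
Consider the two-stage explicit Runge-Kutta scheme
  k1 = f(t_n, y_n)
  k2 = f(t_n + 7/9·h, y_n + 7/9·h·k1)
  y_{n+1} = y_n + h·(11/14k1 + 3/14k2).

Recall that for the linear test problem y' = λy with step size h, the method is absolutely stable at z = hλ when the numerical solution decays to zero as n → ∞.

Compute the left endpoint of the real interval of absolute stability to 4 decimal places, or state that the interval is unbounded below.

Test eqn y'=λy, z=hλ:
  k1=λy_n ⇒ h·k1=z·y_n;  k2=λ(1+7/9z)y_n ⇒ h·k2=z(1+7/9z)y_n
  y_{n+1}/y_n = 1 + 11/14z + 3/14z(1+7/9z) = 1 + z + 1/6z²
  R(z) = 1 + z + 1/6z².

Find x<0 with |R(x)|<1.
x=-1.56: |R|=0.1544
R=1: x+1/6x²=0 ⇒ x=−6=-6.0000; min R=1−1/(4·1/6)=-0.5000>−1
Confirm numerically:
  x=-5.975: |R|=0.97510 <1
  x=-4.473: |R|=0.13838 <1
  x=-4.439: |R|=0.15488 <1
  x=-4.285: |R|=0.22480 <1
  x=-6.508: |R|=1.55101 >1
  x=-6.184: |R|=1.18964 >1
Interval (-6.0000, 0).

left endpoint -6.0000.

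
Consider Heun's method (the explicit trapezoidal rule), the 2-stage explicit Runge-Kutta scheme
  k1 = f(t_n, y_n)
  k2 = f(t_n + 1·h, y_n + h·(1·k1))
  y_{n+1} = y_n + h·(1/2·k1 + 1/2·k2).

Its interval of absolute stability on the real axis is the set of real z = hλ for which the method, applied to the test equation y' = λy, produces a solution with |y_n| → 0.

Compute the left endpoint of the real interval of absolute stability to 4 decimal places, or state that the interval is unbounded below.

z* = -2.0000.

Test eqn y'=λy, z=hλ:
  order 2, 2-stage ⇒ R(z)=1+z+z^2/2
  (e.g. R(-0.32)=0.73120, |R|=0.73120)

Find x<0 with |R(x)|<1.
x=-0.32: |R|=0.7312
|R(-2.17)|=1.1845 |R(-1.39)|=0.5760 |R(-0.99)|=0.5000
Bisect:
  x_lo=-2.4991 |R|=1.6237  x_hi=-0.2168 |R|=0.8067
  mid=-1.35797 |R|=0.56407 →hi
  mid=-1.92855 |R|=0.93110 →hi
  mid=-2.21384 |R|=1.23670 →lo
  mid=-2.07119 |R|=1.07373 →lo
  mid=-1.99987 |R|=0.99987 →hi
  mid=-2.03553 |R|=1.03616 →lo
  mid=-2.01770 |R|=1.01786 →lo
  mid=-2.00879 |R|=1.00883 →lo
  mid=-2.00433 |R|=1.00434 →lo
  mid=-2.00210 |R|=1.00210 →lo
  ...
  [-2.00001,-1.99987] ⇒ x*=-2.0000
So |R|<1 on (-2.0000, 0).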